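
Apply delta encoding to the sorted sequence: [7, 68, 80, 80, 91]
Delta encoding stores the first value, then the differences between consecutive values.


First value: 7
Deltas:
  68 - 7 = 61
  80 - 68 = 12
  80 - 80 = 0
  91 - 80 = 11


Delta encoded: [7, 61, 12, 0, 11]


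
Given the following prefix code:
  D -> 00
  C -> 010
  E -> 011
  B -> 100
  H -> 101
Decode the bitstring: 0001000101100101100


Decoding step by step:
Bits 00 -> D
Bits 010 -> C
Bits 00 -> D
Bits 101 -> H
Bits 100 -> B
Bits 101 -> H
Bits 100 -> B


Decoded message: DCDHBHB


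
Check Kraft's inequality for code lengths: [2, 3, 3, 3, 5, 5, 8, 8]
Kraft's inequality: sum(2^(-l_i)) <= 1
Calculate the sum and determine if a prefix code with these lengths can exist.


Sum = 2^(-2) + 2^(-3) + 2^(-3) + 2^(-3) + 2^(-5) + 2^(-5) + 2^(-8) + 2^(-8)
    = 0.25 + 0.125 + 0.125 + 0.125 + 0.03125 + 0.03125 + 0.00390625 + 0.00390625
    = 178/256 = 0.6953125
Since 0.6953125 <= 1, Kraft's inequality IS satisfied.
A prefix code with these lengths CAN exist.

Kraft sum = 0.6953125. Satisfied.


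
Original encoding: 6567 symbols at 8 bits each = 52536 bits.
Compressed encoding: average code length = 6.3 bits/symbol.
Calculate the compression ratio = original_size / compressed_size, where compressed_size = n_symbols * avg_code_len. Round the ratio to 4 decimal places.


original_size = n_symbols * orig_bits = 6567 * 8 = 52536 bits
compressed_size = n_symbols * avg_code_len = 6567 * 6.3 = 41372.1 bits
ratio = original_size / compressed_size = 52536 / 41372.1 = 1.2698

Compression ratio = 1.2698


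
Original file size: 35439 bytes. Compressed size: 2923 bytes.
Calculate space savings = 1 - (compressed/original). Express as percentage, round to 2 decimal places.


ratio = compressed/original = 2923/35439 = 0.08248
savings = 1 - ratio = 1 - 0.08248 = 0.91752
as a percentage: 0.91752 * 100 = 91.75%

Space savings = 1 - 2923/35439 = 91.75%


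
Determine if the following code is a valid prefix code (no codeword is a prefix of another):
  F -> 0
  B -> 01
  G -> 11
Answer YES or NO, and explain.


Checking each pair (does one codeword prefix another?):
  F='0' vs B='01': prefix -- VIOLATION

NO -- this is NOT a valid prefix code. F (0) is a prefix of B (01).


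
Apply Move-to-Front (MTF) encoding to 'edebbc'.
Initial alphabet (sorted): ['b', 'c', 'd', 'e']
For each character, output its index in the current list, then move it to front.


MTF encoding:
'e': index 3 in ['b', 'c', 'd', 'e'] -> ['e', 'b', 'c', 'd']
'd': index 3 in ['e', 'b', 'c', 'd'] -> ['d', 'e', 'b', 'c']
'e': index 1 in ['d', 'e', 'b', 'c'] -> ['e', 'd', 'b', 'c']
'b': index 2 in ['e', 'd', 'b', 'c'] -> ['b', 'e', 'd', 'c']
'b': index 0 in ['b', 'e', 'd', 'c'] -> ['b', 'e', 'd', 'c']
'c': index 3 in ['b', 'e', 'd', 'c'] -> ['c', 'b', 'e', 'd']


Output: [3, 3, 1, 2, 0, 3]


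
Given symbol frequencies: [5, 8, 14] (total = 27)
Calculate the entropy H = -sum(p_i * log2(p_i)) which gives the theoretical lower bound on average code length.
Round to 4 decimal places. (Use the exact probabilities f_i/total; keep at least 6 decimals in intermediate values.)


Per-symbol terms -p_i * log2(p_i) with p_i = f_i/27:
  p = 5/27 = 0.185185: log2(p) = -2.432959, -p*log2(p) = 0.450548
  p = 8/27 = 0.296296: log2(p) = -1.754888, -p*log2(p) = 0.519967
  p = 14/27 = 0.518519: log2(p) = -0.947533, -p*log2(p) = 0.491313
H = 0.450548 + 0.519967 + 0.491313 = 1.461828

H = 1.4618 bits/symbol


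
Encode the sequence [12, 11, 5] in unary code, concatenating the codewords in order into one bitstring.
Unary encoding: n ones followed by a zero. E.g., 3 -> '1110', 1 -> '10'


Encode each number as n ones followed by a terminating 0:
  12 -> 1111111111110 (13 bits)
  11 -> 111111111110 (12 bits)
  5 -> 111110 (6 bits)
Total length = 13 + 12 + 6 = 31 bits.

Unary([12, 11, 5]) = 1111111111110111111111110111110 (31 bits)


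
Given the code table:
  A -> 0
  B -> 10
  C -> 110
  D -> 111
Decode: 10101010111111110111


Decoding:
10 -> B
10 -> B
10 -> B
10 -> B
111 -> D
111 -> D
110 -> C
111 -> D


Result: BBBBDDCD


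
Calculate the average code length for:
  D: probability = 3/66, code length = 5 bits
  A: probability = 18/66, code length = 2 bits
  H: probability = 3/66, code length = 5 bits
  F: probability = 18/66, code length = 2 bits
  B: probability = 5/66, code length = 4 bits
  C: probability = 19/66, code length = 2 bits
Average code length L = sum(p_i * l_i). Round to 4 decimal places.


Weighted contributions p_i * l_i:
  D: (3/66) * 5 = 15/66
  A: (18/66) * 2 = 36/66
  H: (3/66) * 5 = 15/66
  F: (18/66) * 2 = 36/66
  B: (5/66) * 4 = 20/66
  C: (19/66) * 2 = 38/66
Sum = (15 + 36 + 15 + 36 + 20 + 38)/66 = 160/66

L = 160/66 = 2.4242 bits/symbol


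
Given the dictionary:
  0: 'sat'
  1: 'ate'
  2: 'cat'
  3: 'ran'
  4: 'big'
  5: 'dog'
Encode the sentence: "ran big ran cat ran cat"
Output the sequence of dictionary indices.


Look up each word in the dictionary:
  'ran' -> 3
  'big' -> 4
  'ran' -> 3
  'cat' -> 2
  'ran' -> 3
  'cat' -> 2

Encoded: [3, 4, 3, 2, 3, 2]


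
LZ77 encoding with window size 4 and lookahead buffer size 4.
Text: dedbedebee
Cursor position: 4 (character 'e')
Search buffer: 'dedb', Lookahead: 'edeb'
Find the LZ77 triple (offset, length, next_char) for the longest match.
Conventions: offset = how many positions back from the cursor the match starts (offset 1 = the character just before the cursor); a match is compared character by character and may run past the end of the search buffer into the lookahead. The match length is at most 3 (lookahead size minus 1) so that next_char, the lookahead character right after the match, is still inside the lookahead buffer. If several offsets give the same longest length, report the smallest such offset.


Try each offset into the search buffer:
  offset=1 (pos 3, char 'b'): match length 0
  offset=2 (pos 2, char 'd'): match length 0
  offset=3 (pos 1, char 'e'): match length 2
  offset=4 (pos 0, char 'd'): match length 0
Longest match has length 2 at offset 3.
next_char = character at position 4 + 2 = 6 -> 'e'

Best match: offset=3, length=2 (matching 'ed' starting at position 1)
LZ77 triple: (3, 2, 'e')


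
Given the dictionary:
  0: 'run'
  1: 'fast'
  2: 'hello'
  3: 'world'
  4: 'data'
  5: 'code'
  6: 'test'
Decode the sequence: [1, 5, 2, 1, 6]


Look up each index in the dictionary:
  1 -> 'fast'
  5 -> 'code'
  2 -> 'hello'
  1 -> 'fast'
  6 -> 'test'

Decoded: "fast code hello fast test"


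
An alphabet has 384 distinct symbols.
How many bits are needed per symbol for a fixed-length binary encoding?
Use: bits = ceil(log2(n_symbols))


log2(384) = 8.585
Bracket: 2^8 = 256 < 384 <= 2^9 = 512
So ceil(log2(384)) = 9

bits = ceil(log2(384)) = ceil(8.585) = 9 bits


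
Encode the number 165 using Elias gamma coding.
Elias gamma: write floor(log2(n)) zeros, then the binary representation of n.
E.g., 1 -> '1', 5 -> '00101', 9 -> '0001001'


num_bits = floor(log2(165)) + 1 = 8
leading_zeros = num_bits - 1 = 7
binary(165) = 10100101

Elias gamma(165) = '0000000' + '10100101' = 000000010100101 (15 bits)


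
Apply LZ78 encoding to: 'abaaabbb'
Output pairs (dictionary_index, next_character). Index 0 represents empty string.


LZ78 encoding steps:
Dictionary: {0: ''}
Step 1: w='' (idx 0), next='a' -> output (0, 'a'), add 'a' as idx 1
Step 2: w='' (idx 0), next='b' -> output (0, 'b'), add 'b' as idx 2
Step 3: w='a' (idx 1), next='a' -> output (1, 'a'), add 'aa' as idx 3
Step 4: w='a' (idx 1), next='b' -> output (1, 'b'), add 'ab' as idx 4
Step 5: w='b' (idx 2), next='b' -> output (2, 'b'), add 'bb' as idx 5


Encoded: [(0, 'a'), (0, 'b'), (1, 'a'), (1, 'b'), (2, 'b')]


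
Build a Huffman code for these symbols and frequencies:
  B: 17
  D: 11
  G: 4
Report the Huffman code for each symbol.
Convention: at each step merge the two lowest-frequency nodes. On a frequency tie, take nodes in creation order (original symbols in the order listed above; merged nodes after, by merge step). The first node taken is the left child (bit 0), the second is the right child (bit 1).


Huffman tree construction:
Step 1: Merge G(4) + D(11) = 15
Step 2: Merge (G+D)(15) + B(17) = 32
Read each symbol's code off the tree from the root (left child = 0, right child = 1).

Codes:
  B: 1 (length 1)
  D: 01 (length 2)
  G: 00 (length 2)
Average code length: 47/32 = 1.4688 bits/symbol


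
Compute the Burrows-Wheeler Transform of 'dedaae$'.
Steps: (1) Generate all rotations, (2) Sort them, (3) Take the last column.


Rotations (sorted):
  0: $dedaae -> last char: e
  1: aae$ded -> last char: d
  2: ae$deda -> last char: a
  3: daae$de -> last char: e
  4: dedaae$ -> last char: $
  5: e$dedaa -> last char: a
  6: edaae$d -> last char: d


BWT = edae$ad


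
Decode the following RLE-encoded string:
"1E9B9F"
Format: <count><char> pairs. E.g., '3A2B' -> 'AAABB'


Expanding each <count><char> pair:
  1E -> 'E'
  9B -> 'BBBBBBBBB'
  9F -> 'FFFFFFFFF'

Decoded = EBBBBBBBBBFFFFFFFFF


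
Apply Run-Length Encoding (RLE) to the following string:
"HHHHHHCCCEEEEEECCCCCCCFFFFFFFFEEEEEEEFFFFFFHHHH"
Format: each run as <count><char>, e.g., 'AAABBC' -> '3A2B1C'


Scanning runs left to right:
  i=0: run of 'H' x 6 -> '6H'
  i=6: run of 'C' x 3 -> '3C'
  i=9: run of 'E' x 6 -> '6E'
  i=15: run of 'C' x 7 -> '7C'
  i=22: run of 'F' x 8 -> '8F'
  i=30: run of 'E' x 7 -> '7E'
  i=37: run of 'F' x 6 -> '6F'
  i=43: run of 'H' x 4 -> '4H'

RLE = 6H3C6E7C8F7E6F4H


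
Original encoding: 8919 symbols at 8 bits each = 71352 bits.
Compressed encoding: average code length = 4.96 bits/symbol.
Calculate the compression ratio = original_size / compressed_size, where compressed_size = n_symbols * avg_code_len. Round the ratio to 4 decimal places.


original_size = n_symbols * orig_bits = 8919 * 8 = 71352 bits
compressed_size = n_symbols * avg_code_len = 8919 * 4.96 = 44238.24 bits
ratio = original_size / compressed_size = 71352 / 44238.24 = 1.6129

Compression ratio = 1.6129


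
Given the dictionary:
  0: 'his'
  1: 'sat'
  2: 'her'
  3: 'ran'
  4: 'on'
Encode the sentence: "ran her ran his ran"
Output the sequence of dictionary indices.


Look up each word in the dictionary:
  'ran' -> 3
  'her' -> 2
  'ran' -> 3
  'his' -> 0
  'ran' -> 3

Encoded: [3, 2, 3, 0, 3]


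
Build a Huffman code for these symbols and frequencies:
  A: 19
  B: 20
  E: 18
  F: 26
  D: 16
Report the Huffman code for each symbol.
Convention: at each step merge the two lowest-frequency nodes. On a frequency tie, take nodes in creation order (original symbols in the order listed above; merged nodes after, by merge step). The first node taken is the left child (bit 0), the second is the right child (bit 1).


Huffman tree construction:
Step 1: Merge D(16) + E(18) = 34
Step 2: Merge A(19) + B(20) = 39
Step 3: Merge F(26) + (D+E)(34) = 60
Step 4: Merge (A+B)(39) + (F+(D+E))(60) = 99
Read each symbol's code off the tree from the root (left child = 0, right child = 1).

Codes:
  A: 00 (length 2)
  B: 01 (length 2)
  E: 111 (length 3)
  F: 10 (length 2)
  D: 110 (length 3)
Average code length: 232/99 = 2.3434 bits/symbol


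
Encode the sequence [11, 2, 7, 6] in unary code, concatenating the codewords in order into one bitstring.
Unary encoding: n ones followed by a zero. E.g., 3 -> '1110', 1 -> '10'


Encode each number as n ones followed by a terminating 0:
  11 -> 111111111110 (12 bits)
  2 -> 110 (3 bits)
  7 -> 11111110 (8 bits)
  6 -> 1111110 (7 bits)
Total length = 12 + 3 + 8 + 7 = 30 bits.

Unary([11, 2, 7, 6]) = 111111111110110111111101111110 (30 bits)


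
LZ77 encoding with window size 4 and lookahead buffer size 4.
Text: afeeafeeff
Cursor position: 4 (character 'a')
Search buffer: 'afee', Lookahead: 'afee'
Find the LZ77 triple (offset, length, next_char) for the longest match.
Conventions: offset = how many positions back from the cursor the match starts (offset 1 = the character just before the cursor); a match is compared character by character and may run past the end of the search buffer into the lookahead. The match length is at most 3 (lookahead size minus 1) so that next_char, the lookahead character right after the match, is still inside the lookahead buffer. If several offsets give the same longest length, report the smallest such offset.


Try each offset into the search buffer:
  offset=1 (pos 3, char 'e'): match length 0
  offset=2 (pos 2, char 'e'): match length 0
  offset=3 (pos 1, char 'f'): match length 0
  offset=4 (pos 0, char 'a'): match length 3
Longest match has length 3 at offset 4.
next_char = character at position 4 + 3 = 7 -> 'e'

Best match: offset=4, length=3 (matching 'afe' starting at position 0)
LZ77 triple: (4, 3, 'e')


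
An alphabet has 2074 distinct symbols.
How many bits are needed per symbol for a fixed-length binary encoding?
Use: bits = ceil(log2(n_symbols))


log2(2074) = 11.0182
Bracket: 2^11 = 2048 < 2074 <= 2^12 = 4096
So ceil(log2(2074)) = 12

bits = ceil(log2(2074)) = ceil(11.0182) = 12 bits


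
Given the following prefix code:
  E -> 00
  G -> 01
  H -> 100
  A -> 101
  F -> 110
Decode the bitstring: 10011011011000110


Decoding step by step:
Bits 100 -> H
Bits 110 -> F
Bits 110 -> F
Bits 110 -> F
Bits 00 -> E
Bits 110 -> F


Decoded message: HFFFEF


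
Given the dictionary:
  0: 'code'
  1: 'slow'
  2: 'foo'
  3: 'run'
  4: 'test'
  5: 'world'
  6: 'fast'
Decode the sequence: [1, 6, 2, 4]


Look up each index in the dictionary:
  1 -> 'slow'
  6 -> 'fast'
  2 -> 'foo'
  4 -> 'test'

Decoded: "slow fast foo test"


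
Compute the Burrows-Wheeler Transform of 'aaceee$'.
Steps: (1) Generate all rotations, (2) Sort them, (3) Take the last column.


Rotations (sorted):
  0: $aaceee -> last char: e
  1: aaceee$ -> last char: $
  2: aceee$a -> last char: a
  3: ceee$aa -> last char: a
  4: e$aacee -> last char: e
  5: ee$aace -> last char: e
  6: eee$aac -> last char: c


BWT = e$aaeec


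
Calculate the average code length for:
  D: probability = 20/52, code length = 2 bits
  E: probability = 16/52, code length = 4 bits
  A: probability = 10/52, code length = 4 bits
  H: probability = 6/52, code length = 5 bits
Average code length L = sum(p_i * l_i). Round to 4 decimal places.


Weighted contributions p_i * l_i:
  D: (20/52) * 2 = 40/52
  E: (16/52) * 4 = 64/52
  A: (10/52) * 4 = 40/52
  H: (6/52) * 5 = 30/52
Sum = (40 + 64 + 40 + 30)/52 = 174/52

L = 174/52 = 3.3462 bits/symbol


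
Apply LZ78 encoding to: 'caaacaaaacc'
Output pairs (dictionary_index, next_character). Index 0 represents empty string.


LZ78 encoding steps:
Dictionary: {0: ''}
Step 1: w='' (idx 0), next='c' -> output (0, 'c'), add 'c' as idx 1
Step 2: w='' (idx 0), next='a' -> output (0, 'a'), add 'a' as idx 2
Step 3: w='a' (idx 2), next='a' -> output (2, 'a'), add 'aa' as idx 3
Step 4: w='c' (idx 1), next='a' -> output (1, 'a'), add 'ca' as idx 4
Step 5: w='aa' (idx 3), next='a' -> output (3, 'a'), add 'aaa' as idx 5
Step 6: w='c' (idx 1), next='c' -> output (1, 'c'), add 'cc' as idx 6


Encoded: [(0, 'c'), (0, 'a'), (2, 'a'), (1, 'a'), (3, 'a'), (1, 'c')]


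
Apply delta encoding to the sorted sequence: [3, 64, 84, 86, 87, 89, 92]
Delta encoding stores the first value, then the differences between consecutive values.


First value: 3
Deltas:
  64 - 3 = 61
  84 - 64 = 20
  86 - 84 = 2
  87 - 86 = 1
  89 - 87 = 2
  92 - 89 = 3


Delta encoded: [3, 61, 20, 2, 1, 2, 3]


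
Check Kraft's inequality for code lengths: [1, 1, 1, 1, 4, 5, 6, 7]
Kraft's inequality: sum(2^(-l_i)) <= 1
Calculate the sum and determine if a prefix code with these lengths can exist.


Sum = 2^(-1) + 2^(-1) + 2^(-1) + 2^(-1) + 2^(-4) + 2^(-5) + 2^(-6) + 2^(-7)
    = 0.5 + 0.5 + 0.5 + 0.5 + 0.0625 + 0.03125 + 0.015625 + 0.0078125
    = 271/128 = 2.1171875
Since 2.1171875 > 1, Kraft's inequality is NOT satisfied.
A prefix code with these lengths CANNOT exist.

Kraft sum = 2.1171875. Not satisfied.


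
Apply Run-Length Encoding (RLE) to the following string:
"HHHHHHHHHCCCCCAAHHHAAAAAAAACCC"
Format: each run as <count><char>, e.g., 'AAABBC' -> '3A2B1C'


Scanning runs left to right:
  i=0: run of 'H' x 9 -> '9H'
  i=9: run of 'C' x 5 -> '5C'
  i=14: run of 'A' x 2 -> '2A'
  i=16: run of 'H' x 3 -> '3H'
  i=19: run of 'A' x 8 -> '8A'
  i=27: run of 'C' x 3 -> '3C'

RLE = 9H5C2A3H8A3C


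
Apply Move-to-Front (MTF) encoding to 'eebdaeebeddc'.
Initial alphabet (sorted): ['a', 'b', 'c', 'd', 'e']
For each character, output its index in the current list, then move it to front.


MTF encoding:
'e': index 4 in ['a', 'b', 'c', 'd', 'e'] -> ['e', 'a', 'b', 'c', 'd']
'e': index 0 in ['e', 'a', 'b', 'c', 'd'] -> ['e', 'a', 'b', 'c', 'd']
'b': index 2 in ['e', 'a', 'b', 'c', 'd'] -> ['b', 'e', 'a', 'c', 'd']
'd': index 4 in ['b', 'e', 'a', 'c', 'd'] -> ['d', 'b', 'e', 'a', 'c']
'a': index 3 in ['d', 'b', 'e', 'a', 'c'] -> ['a', 'd', 'b', 'e', 'c']
'e': index 3 in ['a', 'd', 'b', 'e', 'c'] -> ['e', 'a', 'd', 'b', 'c']
'e': index 0 in ['e', 'a', 'd', 'b', 'c'] -> ['e', 'a', 'd', 'b', 'c']
'b': index 3 in ['e', 'a', 'd', 'b', 'c'] -> ['b', 'e', 'a', 'd', 'c']
'e': index 1 in ['b', 'e', 'a', 'd', 'c'] -> ['e', 'b', 'a', 'd', 'c']
'd': index 3 in ['e', 'b', 'a', 'd', 'c'] -> ['d', 'e', 'b', 'a', 'c']
'd': index 0 in ['d', 'e', 'b', 'a', 'c'] -> ['d', 'e', 'b', 'a', 'c']
'c': index 4 in ['d', 'e', 'b', 'a', 'c'] -> ['c', 'd', 'e', 'b', 'a']


Output: [4, 0, 2, 4, 3, 3, 0, 3, 1, 3, 0, 4]


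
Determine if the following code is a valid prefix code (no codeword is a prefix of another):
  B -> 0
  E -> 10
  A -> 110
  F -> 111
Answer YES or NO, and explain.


Checking each pair (does one codeword prefix another?):
  B='0' vs E='10': no prefix
  B='0' vs A='110': no prefix
  B='0' vs F='111': no prefix
  E='10' vs B='0': no prefix
  E='10' vs A='110': no prefix
  E='10' vs F='111': no prefix
  A='110' vs B='0': no prefix
  A='110' vs E='10': no prefix
  A='110' vs F='111': no prefix
  F='111' vs B='0': no prefix
  F='111' vs E='10': no prefix
  F='111' vs A='110': no prefix
No violation found over all pairs.

YES -- this is a valid prefix code. No codeword is a prefix of any other codeword.


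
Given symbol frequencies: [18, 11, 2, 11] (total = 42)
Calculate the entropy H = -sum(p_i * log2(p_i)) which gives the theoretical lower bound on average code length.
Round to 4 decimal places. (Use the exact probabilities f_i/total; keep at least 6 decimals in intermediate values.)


Per-symbol terms -p_i * log2(p_i) with p_i = f_i/42:
  p = 18/42 = 0.428571: log2(p) = -1.222392, -p*log2(p) = 0.523882
  p = 11/42 = 0.261905: log2(p) = -1.932886, -p*log2(p) = 0.506232
  p = 2/42 = 0.047619: log2(p) = -4.392317, -p*log2(p) = 0.209158
  p = 11/42 = 0.261905: log2(p) = -1.932886, -p*log2(p) = 0.506232
H = 0.523882 + 0.506232 + 0.209158 + 0.506232 = 1.745504

H = 1.7455 bits/symbol


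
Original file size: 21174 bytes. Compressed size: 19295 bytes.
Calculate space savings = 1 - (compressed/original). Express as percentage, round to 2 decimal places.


ratio = compressed/original = 19295/21174 = 0.911259
savings = 1 - ratio = 1 - 0.911259 = 0.088741
as a percentage: 0.088741 * 100 = 8.87%

Space savings = 1 - 19295/21174 = 8.87%


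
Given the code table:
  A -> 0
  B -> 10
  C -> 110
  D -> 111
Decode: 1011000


Decoding:
10 -> B
110 -> C
0 -> A
0 -> A


Result: BCAA


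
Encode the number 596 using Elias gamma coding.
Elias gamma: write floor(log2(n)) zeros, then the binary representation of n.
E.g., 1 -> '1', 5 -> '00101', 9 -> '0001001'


num_bits = floor(log2(596)) + 1 = 10
leading_zeros = num_bits - 1 = 9
binary(596) = 1001010100

Elias gamma(596) = '000000000' + '1001010100' = 0000000001001010100 (19 bits)


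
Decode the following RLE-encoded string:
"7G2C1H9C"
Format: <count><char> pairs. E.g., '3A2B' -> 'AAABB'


Expanding each <count><char> pair:
  7G -> 'GGGGGGG'
  2C -> 'CC'
  1H -> 'H'
  9C -> 'CCCCCCCCC'

Decoded = GGGGGGGCCHCCCCCCCCC


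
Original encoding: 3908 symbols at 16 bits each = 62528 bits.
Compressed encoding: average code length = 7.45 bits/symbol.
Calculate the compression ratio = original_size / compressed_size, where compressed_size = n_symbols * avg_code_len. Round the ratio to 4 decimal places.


original_size = n_symbols * orig_bits = 3908 * 16 = 62528 bits
compressed_size = n_symbols * avg_code_len = 3908 * 7.45 = 29114.6 bits
ratio = original_size / compressed_size = 62528 / 29114.6 = 2.1477

Compression ratio = 2.1477


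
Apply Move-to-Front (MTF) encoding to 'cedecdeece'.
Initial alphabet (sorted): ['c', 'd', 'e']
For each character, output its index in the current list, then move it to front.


MTF encoding:
'c': index 0 in ['c', 'd', 'e'] -> ['c', 'd', 'e']
'e': index 2 in ['c', 'd', 'e'] -> ['e', 'c', 'd']
'd': index 2 in ['e', 'c', 'd'] -> ['d', 'e', 'c']
'e': index 1 in ['d', 'e', 'c'] -> ['e', 'd', 'c']
'c': index 2 in ['e', 'd', 'c'] -> ['c', 'e', 'd']
'd': index 2 in ['c', 'e', 'd'] -> ['d', 'c', 'e']
'e': index 2 in ['d', 'c', 'e'] -> ['e', 'd', 'c']
'e': index 0 in ['e', 'd', 'c'] -> ['e', 'd', 'c']
'c': index 2 in ['e', 'd', 'c'] -> ['c', 'e', 'd']
'e': index 1 in ['c', 'e', 'd'] -> ['e', 'c', 'd']


Output: [0, 2, 2, 1, 2, 2, 2, 0, 2, 1]


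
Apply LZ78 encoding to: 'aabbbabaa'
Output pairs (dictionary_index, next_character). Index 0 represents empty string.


LZ78 encoding steps:
Dictionary: {0: ''}
Step 1: w='' (idx 0), next='a' -> output (0, 'a'), add 'a' as idx 1
Step 2: w='a' (idx 1), next='b' -> output (1, 'b'), add 'ab' as idx 2
Step 3: w='' (idx 0), next='b' -> output (0, 'b'), add 'b' as idx 3
Step 4: w='b' (idx 3), next='a' -> output (3, 'a'), add 'ba' as idx 4
Step 5: w='ba' (idx 4), next='a' -> output (4, 'a'), add 'baa' as idx 5


Encoded: [(0, 'a'), (1, 'b'), (0, 'b'), (3, 'a'), (4, 'a')]


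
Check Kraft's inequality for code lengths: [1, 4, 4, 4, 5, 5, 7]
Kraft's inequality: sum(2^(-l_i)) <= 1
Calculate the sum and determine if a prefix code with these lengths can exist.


Sum = 2^(-1) + 2^(-4) + 2^(-4) + 2^(-4) + 2^(-5) + 2^(-5) + 2^(-7)
    = 0.5 + 0.0625 + 0.0625 + 0.0625 + 0.03125 + 0.03125 + 0.0078125
    = 97/128 = 0.7578125
Since 0.7578125 <= 1, Kraft's inequality IS satisfied.
A prefix code with these lengths CAN exist.

Kraft sum = 0.7578125. Satisfied.


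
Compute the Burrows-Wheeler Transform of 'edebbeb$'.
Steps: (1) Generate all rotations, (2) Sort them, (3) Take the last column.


Rotations (sorted):
  0: $edebbeb -> last char: b
  1: b$edebbe -> last char: e
  2: bbeb$ede -> last char: e
  3: beb$edeb -> last char: b
  4: debbeb$e -> last char: e
  5: eb$edebb -> last char: b
  6: ebbeb$ed -> last char: d
  7: edebbeb$ -> last char: $


BWT = beebebd$


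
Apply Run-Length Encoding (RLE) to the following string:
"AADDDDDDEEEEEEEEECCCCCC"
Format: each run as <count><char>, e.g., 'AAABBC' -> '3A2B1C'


Scanning runs left to right:
  i=0: run of 'A' x 2 -> '2A'
  i=2: run of 'D' x 6 -> '6D'
  i=8: run of 'E' x 9 -> '9E'
  i=17: run of 'C' x 6 -> '6C'

RLE = 2A6D9E6C


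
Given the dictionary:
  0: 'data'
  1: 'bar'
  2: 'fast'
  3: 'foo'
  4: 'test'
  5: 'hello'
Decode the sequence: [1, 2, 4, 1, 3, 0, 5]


Look up each index in the dictionary:
  1 -> 'bar'
  2 -> 'fast'
  4 -> 'test'
  1 -> 'bar'
  3 -> 'foo'
  0 -> 'data'
  5 -> 'hello'

Decoded: "bar fast test bar foo data hello"


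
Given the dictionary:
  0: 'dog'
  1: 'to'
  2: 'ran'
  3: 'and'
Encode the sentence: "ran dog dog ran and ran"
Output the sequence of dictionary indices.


Look up each word in the dictionary:
  'ran' -> 2
  'dog' -> 0
  'dog' -> 0
  'ran' -> 2
  'and' -> 3
  'ran' -> 2

Encoded: [2, 0, 0, 2, 3, 2]


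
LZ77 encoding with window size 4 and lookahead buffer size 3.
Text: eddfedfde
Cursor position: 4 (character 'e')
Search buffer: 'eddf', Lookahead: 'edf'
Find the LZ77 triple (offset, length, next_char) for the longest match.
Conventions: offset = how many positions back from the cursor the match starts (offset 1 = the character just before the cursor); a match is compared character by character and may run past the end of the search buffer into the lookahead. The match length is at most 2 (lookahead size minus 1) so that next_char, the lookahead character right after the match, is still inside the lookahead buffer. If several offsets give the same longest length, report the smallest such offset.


Try each offset into the search buffer:
  offset=1 (pos 3, char 'f'): match length 0
  offset=2 (pos 2, char 'd'): match length 0
  offset=3 (pos 1, char 'd'): match length 0
  offset=4 (pos 0, char 'e'): match length 2
Longest match has length 2 at offset 4.
next_char = character at position 4 + 2 = 6 -> 'f'

Best match: offset=4, length=2 (matching 'ed' starting at position 0)
LZ77 triple: (4, 2, 'f')


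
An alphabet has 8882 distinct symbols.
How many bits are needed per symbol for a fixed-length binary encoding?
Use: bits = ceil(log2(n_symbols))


log2(8882) = 13.1167
Bracket: 2^13 = 8192 < 8882 <= 2^14 = 16384
So ceil(log2(8882)) = 14

bits = ceil(log2(8882)) = ceil(13.1167) = 14 bits


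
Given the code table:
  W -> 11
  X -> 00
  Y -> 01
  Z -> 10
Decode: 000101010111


Decoding:
00 -> X
01 -> Y
01 -> Y
01 -> Y
01 -> Y
11 -> W


Result: XYYYYW


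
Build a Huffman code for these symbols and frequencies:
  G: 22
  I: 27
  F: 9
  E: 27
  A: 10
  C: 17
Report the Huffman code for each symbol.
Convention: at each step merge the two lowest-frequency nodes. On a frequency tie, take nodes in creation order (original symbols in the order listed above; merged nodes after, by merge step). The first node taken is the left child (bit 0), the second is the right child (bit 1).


Huffman tree construction:
Step 1: Merge F(9) + A(10) = 19
Step 2: Merge C(17) + (F+A)(19) = 36
Step 3: Merge G(22) + I(27) = 49
Step 4: Merge E(27) + (C+(F+A))(36) = 63
Step 5: Merge (G+I)(49) + (E+(C+(F+A)))(63) = 112
Read each symbol's code off the tree from the root (left child = 0, right child = 1).

Codes:
  G: 00 (length 2)
  I: 01 (length 2)
  F: 1110 (length 4)
  E: 10 (length 2)
  A: 1111 (length 4)
  C: 110 (length 3)
Average code length: 279/112 = 2.4911 bits/symbol


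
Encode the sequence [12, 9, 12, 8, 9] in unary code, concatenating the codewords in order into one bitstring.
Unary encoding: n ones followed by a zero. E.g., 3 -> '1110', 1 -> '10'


Encode each number as n ones followed by a terminating 0:
  12 -> 1111111111110 (13 bits)
  9 -> 1111111110 (10 bits)
  12 -> 1111111111110 (13 bits)
  8 -> 111111110 (9 bits)
  9 -> 1111111110 (10 bits)
Total length = 13 + 10 + 13 + 9 + 10 = 55 bits.

Unary([12, 9, 12, 8, 9]) = 1111111111110111111111011111111111101111111101111111110 (55 bits)


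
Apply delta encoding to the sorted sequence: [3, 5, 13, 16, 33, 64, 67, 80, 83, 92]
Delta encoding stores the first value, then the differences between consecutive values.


First value: 3
Deltas:
  5 - 3 = 2
  13 - 5 = 8
  16 - 13 = 3
  33 - 16 = 17
  64 - 33 = 31
  67 - 64 = 3
  80 - 67 = 13
  83 - 80 = 3
  92 - 83 = 9


Delta encoded: [3, 2, 8, 3, 17, 31, 3, 13, 3, 9]


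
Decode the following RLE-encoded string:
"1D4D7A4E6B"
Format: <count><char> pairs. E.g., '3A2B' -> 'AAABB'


Expanding each <count><char> pair:
  1D -> 'D'
  4D -> 'DDDD'
  7A -> 'AAAAAAA'
  4E -> 'EEEE'
  6B -> 'BBBBBB'

Decoded = DDDDDAAAAAAAEEEEBBBBBB


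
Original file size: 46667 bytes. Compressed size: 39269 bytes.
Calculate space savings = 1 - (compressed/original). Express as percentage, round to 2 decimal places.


ratio = compressed/original = 39269/46667 = 0.841473
savings = 1 - ratio = 1 - 0.841473 = 0.158527
as a percentage: 0.158527 * 100 = 15.85%

Space savings = 1 - 39269/46667 = 15.85%


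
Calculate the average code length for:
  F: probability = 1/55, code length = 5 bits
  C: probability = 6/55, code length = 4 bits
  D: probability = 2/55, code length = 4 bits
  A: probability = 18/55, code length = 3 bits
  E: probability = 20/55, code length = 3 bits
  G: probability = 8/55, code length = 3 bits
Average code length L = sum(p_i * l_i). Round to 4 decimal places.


Weighted contributions p_i * l_i:
  F: (1/55) * 5 = 5/55
  C: (6/55) * 4 = 24/55
  D: (2/55) * 4 = 8/55
  A: (18/55) * 3 = 54/55
  E: (20/55) * 3 = 60/55
  G: (8/55) * 3 = 24/55
Sum = (5 + 24 + 8 + 54 + 60 + 24)/55 = 175/55

L = 175/55 = 3.1818 bits/symbol


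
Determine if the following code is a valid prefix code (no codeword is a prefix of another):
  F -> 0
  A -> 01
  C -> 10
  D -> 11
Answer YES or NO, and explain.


Checking each pair (does one codeword prefix another?):
  F='0' vs A='01': prefix -- VIOLATION

NO -- this is NOT a valid prefix code. F (0) is a prefix of A (01).


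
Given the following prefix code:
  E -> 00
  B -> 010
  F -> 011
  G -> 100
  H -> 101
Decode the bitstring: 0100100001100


Decoding step by step:
Bits 010 -> B
Bits 010 -> B
Bits 00 -> E
Bits 011 -> F
Bits 00 -> E


Decoded message: BBEFE


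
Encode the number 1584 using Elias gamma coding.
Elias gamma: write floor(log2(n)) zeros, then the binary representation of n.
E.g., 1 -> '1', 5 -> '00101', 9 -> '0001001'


num_bits = floor(log2(1584)) + 1 = 11
leading_zeros = num_bits - 1 = 10
binary(1584) = 11000110000

Elias gamma(1584) = '0000000000' + '11000110000' = 000000000011000110000 (21 bits)


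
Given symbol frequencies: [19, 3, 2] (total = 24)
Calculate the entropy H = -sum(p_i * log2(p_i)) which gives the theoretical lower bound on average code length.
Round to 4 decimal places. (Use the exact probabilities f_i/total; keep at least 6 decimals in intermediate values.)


Per-symbol terms -p_i * log2(p_i) with p_i = f_i/24:
  p = 19/24 = 0.791667: log2(p) = -0.337035, -p*log2(p) = 0.266819
  p = 3/24 = 0.125000: log2(p) = -3.000000, -p*log2(p) = 0.375000
  p = 2/24 = 0.083333: log2(p) = -3.584963, -p*log2(p) = 0.298747
H = 0.266819 + 0.375000 + 0.298747 = 0.940566

H = 0.9406 bits/symbol


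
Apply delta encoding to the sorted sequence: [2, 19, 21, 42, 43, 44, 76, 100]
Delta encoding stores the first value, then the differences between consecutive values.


First value: 2
Deltas:
  19 - 2 = 17
  21 - 19 = 2
  42 - 21 = 21
  43 - 42 = 1
  44 - 43 = 1
  76 - 44 = 32
  100 - 76 = 24


Delta encoded: [2, 17, 2, 21, 1, 1, 32, 24]


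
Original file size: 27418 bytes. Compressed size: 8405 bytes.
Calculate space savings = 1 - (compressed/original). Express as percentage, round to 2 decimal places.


ratio = compressed/original = 8405/27418 = 0.30655
savings = 1 - ratio = 1 - 0.30655 = 0.69345
as a percentage: 0.69345 * 100 = 69.34%

Space savings = 1 - 8405/27418 = 69.34%


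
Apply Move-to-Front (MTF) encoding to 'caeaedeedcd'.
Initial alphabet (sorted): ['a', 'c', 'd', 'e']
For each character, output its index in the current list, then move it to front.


MTF encoding:
'c': index 1 in ['a', 'c', 'd', 'e'] -> ['c', 'a', 'd', 'e']
'a': index 1 in ['c', 'a', 'd', 'e'] -> ['a', 'c', 'd', 'e']
'e': index 3 in ['a', 'c', 'd', 'e'] -> ['e', 'a', 'c', 'd']
'a': index 1 in ['e', 'a', 'c', 'd'] -> ['a', 'e', 'c', 'd']
'e': index 1 in ['a', 'e', 'c', 'd'] -> ['e', 'a', 'c', 'd']
'd': index 3 in ['e', 'a', 'c', 'd'] -> ['d', 'e', 'a', 'c']
'e': index 1 in ['d', 'e', 'a', 'c'] -> ['e', 'd', 'a', 'c']
'e': index 0 in ['e', 'd', 'a', 'c'] -> ['e', 'd', 'a', 'c']
'd': index 1 in ['e', 'd', 'a', 'c'] -> ['d', 'e', 'a', 'c']
'c': index 3 in ['d', 'e', 'a', 'c'] -> ['c', 'd', 'e', 'a']
'd': index 1 in ['c', 'd', 'e', 'a'] -> ['d', 'c', 'e', 'a']


Output: [1, 1, 3, 1, 1, 3, 1, 0, 1, 3, 1]


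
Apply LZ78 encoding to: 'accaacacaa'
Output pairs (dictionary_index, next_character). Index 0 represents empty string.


LZ78 encoding steps:
Dictionary: {0: ''}
Step 1: w='' (idx 0), next='a' -> output (0, 'a'), add 'a' as idx 1
Step 2: w='' (idx 0), next='c' -> output (0, 'c'), add 'c' as idx 2
Step 3: w='c' (idx 2), next='a' -> output (2, 'a'), add 'ca' as idx 3
Step 4: w='a' (idx 1), next='c' -> output (1, 'c'), add 'ac' as idx 4
Step 5: w='ac' (idx 4), next='a' -> output (4, 'a'), add 'aca' as idx 5
Step 6: w='a' (idx 1), end of input -> output (1, '')


Encoded: [(0, 'a'), (0, 'c'), (2, 'a'), (1, 'c'), (4, 'a'), (1, '')]


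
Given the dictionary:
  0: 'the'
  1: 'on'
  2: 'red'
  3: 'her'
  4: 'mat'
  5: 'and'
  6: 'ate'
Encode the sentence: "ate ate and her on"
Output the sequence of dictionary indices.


Look up each word in the dictionary:
  'ate' -> 6
  'ate' -> 6
  'and' -> 5
  'her' -> 3
  'on' -> 1

Encoded: [6, 6, 5, 3, 1]


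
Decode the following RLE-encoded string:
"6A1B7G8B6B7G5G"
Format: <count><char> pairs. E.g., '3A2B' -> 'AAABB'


Expanding each <count><char> pair:
  6A -> 'AAAAAA'
  1B -> 'B'
  7G -> 'GGGGGGG'
  8B -> 'BBBBBBBB'
  6B -> 'BBBBBB'
  7G -> 'GGGGGGG'
  5G -> 'GGGGG'

Decoded = AAAAAABGGGGGGGBBBBBBBBBBBBBBGGGGGGGGGGGG


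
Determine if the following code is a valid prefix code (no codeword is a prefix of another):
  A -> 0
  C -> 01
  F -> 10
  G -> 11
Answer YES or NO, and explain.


Checking each pair (does one codeword prefix another?):
  A='0' vs C='01': prefix -- VIOLATION

NO -- this is NOT a valid prefix code. A (0) is a prefix of C (01).


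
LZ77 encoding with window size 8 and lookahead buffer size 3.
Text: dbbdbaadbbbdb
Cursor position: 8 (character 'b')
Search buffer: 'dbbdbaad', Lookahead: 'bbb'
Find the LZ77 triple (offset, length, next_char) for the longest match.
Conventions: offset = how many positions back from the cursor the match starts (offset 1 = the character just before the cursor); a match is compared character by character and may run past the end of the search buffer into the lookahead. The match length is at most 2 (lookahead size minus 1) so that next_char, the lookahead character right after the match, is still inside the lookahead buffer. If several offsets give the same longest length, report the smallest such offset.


Try each offset into the search buffer:
  offset=1 (pos 7, char 'd'): match length 0
  offset=2 (pos 6, char 'a'): match length 0
  offset=3 (pos 5, char 'a'): match length 0
  offset=4 (pos 4, char 'b'): match length 1
  offset=5 (pos 3, char 'd'): match length 0
  offset=6 (pos 2, char 'b'): match length 1
  offset=7 (pos 1, char 'b'): match length 2
  offset=8 (pos 0, char 'd'): match length 0
Longest match has length 2 at offset 7.
next_char = character at position 8 + 2 = 10 -> 'b'

Best match: offset=7, length=2 (matching 'bb' starting at position 1)
LZ77 triple: (7, 2, 'b')


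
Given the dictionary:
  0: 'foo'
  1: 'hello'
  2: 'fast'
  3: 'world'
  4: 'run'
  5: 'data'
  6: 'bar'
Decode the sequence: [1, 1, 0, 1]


Look up each index in the dictionary:
  1 -> 'hello'
  1 -> 'hello'
  0 -> 'foo'
  1 -> 'hello'

Decoded: "hello hello foo hello"


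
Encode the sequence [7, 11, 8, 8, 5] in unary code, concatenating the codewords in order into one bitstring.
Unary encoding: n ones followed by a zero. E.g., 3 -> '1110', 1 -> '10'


Encode each number as n ones followed by a terminating 0:
  7 -> 11111110 (8 bits)
  11 -> 111111111110 (12 bits)
  8 -> 111111110 (9 bits)
  8 -> 111111110 (9 bits)
  5 -> 111110 (6 bits)
Total length = 8 + 12 + 9 + 9 + 6 = 44 bits.

Unary([7, 11, 8, 8, 5]) = 11111110111111111110111111110111111110111110 (44 bits)


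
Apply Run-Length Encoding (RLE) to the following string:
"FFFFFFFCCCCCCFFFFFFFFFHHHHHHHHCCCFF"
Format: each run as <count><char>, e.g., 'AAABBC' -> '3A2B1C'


Scanning runs left to right:
  i=0: run of 'F' x 7 -> '7F'
  i=7: run of 'C' x 6 -> '6C'
  i=13: run of 'F' x 9 -> '9F'
  i=22: run of 'H' x 8 -> '8H'
  i=30: run of 'C' x 3 -> '3C'
  i=33: run of 'F' x 2 -> '2F'

RLE = 7F6C9F8H3C2F


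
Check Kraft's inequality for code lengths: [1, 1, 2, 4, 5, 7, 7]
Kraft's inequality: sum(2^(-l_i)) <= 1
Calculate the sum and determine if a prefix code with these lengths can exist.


Sum = 2^(-1) + 2^(-1) + 2^(-2) + 2^(-4) + 2^(-5) + 2^(-7) + 2^(-7)
    = 0.5 + 0.5 + 0.25 + 0.0625 + 0.03125 + 0.0078125 + 0.0078125
    = 174/128 = 1.359375
Since 1.359375 > 1, Kraft's inequality is NOT satisfied.
A prefix code with these lengths CANNOT exist.

Kraft sum = 1.359375. Not satisfied.


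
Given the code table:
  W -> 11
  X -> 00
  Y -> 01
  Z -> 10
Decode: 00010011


Decoding:
00 -> X
01 -> Y
00 -> X
11 -> W


Result: XYXW


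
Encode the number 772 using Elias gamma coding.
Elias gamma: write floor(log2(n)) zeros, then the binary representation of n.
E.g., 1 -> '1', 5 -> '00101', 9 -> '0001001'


num_bits = floor(log2(772)) + 1 = 10
leading_zeros = num_bits - 1 = 9
binary(772) = 1100000100

Elias gamma(772) = '000000000' + '1100000100' = 0000000001100000100 (19 bits)


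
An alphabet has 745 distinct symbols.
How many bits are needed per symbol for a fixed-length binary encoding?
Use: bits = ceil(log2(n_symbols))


log2(745) = 9.5411
Bracket: 2^9 = 512 < 745 <= 2^10 = 1024
So ceil(log2(745)) = 10

bits = ceil(log2(745)) = ceil(9.5411) = 10 bits


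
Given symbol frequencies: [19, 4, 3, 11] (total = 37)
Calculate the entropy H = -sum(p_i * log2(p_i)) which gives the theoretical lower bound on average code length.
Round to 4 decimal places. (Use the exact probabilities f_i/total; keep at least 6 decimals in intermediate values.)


Per-symbol terms -p_i * log2(p_i) with p_i = f_i/37:
  p = 19/37 = 0.513514: log2(p) = -0.961526, -p*log2(p) = 0.493757
  p = 4/37 = 0.108108: log2(p) = -3.209453, -p*log2(p) = 0.346968
  p = 3/37 = 0.081081: log2(p) = -3.624491, -p*log2(p) = 0.293878
  p = 11/37 = 0.297297: log2(p) = -1.750022, -p*log2(p) = 0.520277
H = 0.493757 + 0.346968 + 0.293878 + 0.520277 = 1.654880

H = 1.6549 bits/symbol


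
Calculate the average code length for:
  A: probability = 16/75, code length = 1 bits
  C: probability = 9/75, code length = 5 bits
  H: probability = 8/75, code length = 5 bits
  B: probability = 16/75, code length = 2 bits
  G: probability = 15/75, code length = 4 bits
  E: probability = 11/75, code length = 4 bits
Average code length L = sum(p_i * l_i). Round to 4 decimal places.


Weighted contributions p_i * l_i:
  A: (16/75) * 1 = 16/75
  C: (9/75) * 5 = 45/75
  H: (8/75) * 5 = 40/75
  B: (16/75) * 2 = 32/75
  G: (15/75) * 4 = 60/75
  E: (11/75) * 4 = 44/75
Sum = (16 + 45 + 40 + 32 + 60 + 44)/75 = 237/75

L = 237/75 = 3.1600 bits/symbol


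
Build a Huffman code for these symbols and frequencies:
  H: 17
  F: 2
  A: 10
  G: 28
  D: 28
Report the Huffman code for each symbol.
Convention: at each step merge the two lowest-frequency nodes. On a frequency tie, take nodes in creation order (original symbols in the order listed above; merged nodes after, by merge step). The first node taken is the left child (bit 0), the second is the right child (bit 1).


Huffman tree construction:
Step 1: Merge F(2) + A(10) = 12
Step 2: Merge (F+A)(12) + H(17) = 29
Step 3: Merge G(28) + D(28) = 56
Step 4: Merge ((F+A)+H)(29) + (G+D)(56) = 85
Read each symbol's code off the tree from the root (left child = 0, right child = 1).

Codes:
  H: 01 (length 2)
  F: 000 (length 3)
  A: 001 (length 3)
  G: 10 (length 2)
  D: 11 (length 2)
Average code length: 182/85 = 2.1412 bits/symbol


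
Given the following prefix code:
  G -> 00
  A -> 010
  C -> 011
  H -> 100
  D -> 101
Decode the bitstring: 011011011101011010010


Decoding step by step:
Bits 011 -> C
Bits 011 -> C
Bits 011 -> C
Bits 101 -> D
Bits 011 -> C
Bits 010 -> A
Bits 010 -> A


Decoded message: CCCDCAA


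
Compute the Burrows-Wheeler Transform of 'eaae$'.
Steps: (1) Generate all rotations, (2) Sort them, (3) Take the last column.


Rotations (sorted):
  0: $eaae -> last char: e
  1: aae$e -> last char: e
  2: ae$ea -> last char: a
  3: e$eaa -> last char: a
  4: eaae$ -> last char: $


BWT = eeaa$


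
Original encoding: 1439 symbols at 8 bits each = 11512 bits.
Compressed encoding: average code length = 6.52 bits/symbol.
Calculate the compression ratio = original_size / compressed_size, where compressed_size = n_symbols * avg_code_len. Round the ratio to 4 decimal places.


original_size = n_symbols * orig_bits = 1439 * 8 = 11512 bits
compressed_size = n_symbols * avg_code_len = 1439 * 6.52 = 9382.28 bits
ratio = original_size / compressed_size = 11512 / 9382.28 = 1.227

Compression ratio = 1.227
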